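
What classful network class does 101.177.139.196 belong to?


First octet: 101
Binary: 01100101
0xxxxxxx -> Class A (1-126)
Class A, default mask 255.0.0.0 (/8)


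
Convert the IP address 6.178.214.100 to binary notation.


6 = 00000110
178 = 10110010
214 = 11010110
100 = 01100100
Binary: 00000110.10110010.11010110.01100100


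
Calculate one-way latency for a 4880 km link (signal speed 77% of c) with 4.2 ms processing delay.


Speed = 0.77 * 3e5 km/s = 231000 km/s
Propagation delay = 4880 / 231000 = 0.0211 s = 21.1255 ms
Processing delay = 4.2 ms
Total one-way latency = 25.3255 ms


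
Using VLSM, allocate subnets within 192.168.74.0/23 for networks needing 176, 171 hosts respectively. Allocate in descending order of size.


176 hosts -> /24 (254 usable): 192.168.74.0/24
171 hosts -> /24 (254 usable): 192.168.75.0/24
Allocation: 192.168.74.0/24 (176 hosts, 254 usable); 192.168.75.0/24 (171 hosts, 254 usable)


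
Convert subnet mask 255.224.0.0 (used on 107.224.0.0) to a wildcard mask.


Subnet mask: 255.224.0.0
Wildcard = 255.255.255.255 - subnet mask
255 - 255 = 0
255 - 224 = 31
255 - 0 = 255
255 - 0 = 255
Wildcard: 0.31.255.255


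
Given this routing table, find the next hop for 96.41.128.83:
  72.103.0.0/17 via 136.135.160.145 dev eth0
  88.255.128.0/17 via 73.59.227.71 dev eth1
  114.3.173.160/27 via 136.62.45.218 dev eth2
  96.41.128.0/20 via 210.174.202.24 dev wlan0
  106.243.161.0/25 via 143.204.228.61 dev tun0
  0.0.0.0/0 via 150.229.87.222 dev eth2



Longest prefix match for 96.41.128.83:
  /17 72.103.0.0: no
  /17 88.255.128.0: no
  /27 114.3.173.160: no
  /20 96.41.128.0: MATCH
  /25 106.243.161.0: no
  /0 0.0.0.0: MATCH
Selected: next-hop 210.174.202.24 via wlan0 (matched /20)


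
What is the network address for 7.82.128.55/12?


IP:   00000111.01010010.10000000.00110111
Mask: 11111111.11110000.00000000.00000000
AND operation:
Net:  00000111.01010000.00000000.00000000
Network: 7.80.0.0/12


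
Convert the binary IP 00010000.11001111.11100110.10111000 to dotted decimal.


00010000 = 16
11001111 = 207
11100110 = 230
10111000 = 184
IP: 16.207.230.184


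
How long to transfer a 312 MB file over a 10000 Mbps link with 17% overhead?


Effective throughput = 10000 * (1 - 17/100) = 8300 Mbps
File size in Mb = 312 * 8 = 2496 Mb
Time = 2496 / 8300
Time = 0.3007 seconds


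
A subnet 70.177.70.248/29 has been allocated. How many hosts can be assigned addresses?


Host bits = 32 - 29 = 3
Total addresses = 2^3 = 8
Usable = total - 2 (network and broadcast)
Usable hosts: 6


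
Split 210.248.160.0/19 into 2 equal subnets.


New prefix = 19 + 1 = 20
Each subnet has 4096 addresses
  210.248.160.0/20
  210.248.176.0/20
Subnets: 210.248.160.0/20, 210.248.176.0/20


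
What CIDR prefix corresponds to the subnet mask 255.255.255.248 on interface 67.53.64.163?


Binary: 11111111.11111111.11111111.11111000
Count leading 1s
Prefix: /29


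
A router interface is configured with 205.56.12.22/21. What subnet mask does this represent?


/21 means 21 network bits, 11 host bits
Binary: 11111111111111111111100000000000
Mask: 255.255.248.0


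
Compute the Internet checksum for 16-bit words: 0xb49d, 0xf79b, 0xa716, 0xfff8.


Sum all words (with carry folding):
+ 0xb49d = 0xb49d
+ 0xf79b = 0xac39
+ 0xa716 = 0x5350
+ 0xfff8 = 0x5349
One's complement: ~0x5349
Checksum = 0xacb6


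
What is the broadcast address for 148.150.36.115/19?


Network: 148.150.32.0/19
Host bits = 13
Set all host bits to 1:
Broadcast: 148.150.63.255


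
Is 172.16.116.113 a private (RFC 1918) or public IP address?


RFC 1918 private ranges:
  10.0.0.0/8 (10.0.0.0 - 10.255.255.255)
  172.16.0.0/12 (172.16.0.0 - 172.31.255.255)
  192.168.0.0/16 (192.168.0.0 - 192.168.255.255)
Private (in 172.16.0.0/12)


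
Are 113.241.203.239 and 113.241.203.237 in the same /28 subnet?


Mask: 255.255.255.240
113.241.203.239 AND mask = 113.241.203.224
113.241.203.237 AND mask = 113.241.203.224
Yes, same subnet (113.241.203.224)


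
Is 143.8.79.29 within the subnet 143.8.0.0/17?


Subnet network: 143.8.0.0
Test IP AND mask: 143.8.0.0
Yes, 143.8.79.29 is in 143.8.0.0/17


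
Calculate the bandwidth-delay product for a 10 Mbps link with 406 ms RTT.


BDP = bandwidth * RTT
= 10 Mbps * 406 ms
= 10 * 1e6 * 406 / 1000 bits
= 4060000 bits
= 507500 bytes
= 495.6055 KB
BDP = 4060000 bits (507500 bytes)


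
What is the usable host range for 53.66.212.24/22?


Network: 53.66.212.0
Broadcast: 53.66.215.255
First usable = network + 1
Last usable = broadcast - 1
Range: 53.66.212.1 to 53.66.215.254


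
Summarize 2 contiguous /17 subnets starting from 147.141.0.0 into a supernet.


Original prefix: /17
Number of subnets: 2 = 2^1
New prefix = 17 - 1 = 16
Supernet: 147.141.0.0/16


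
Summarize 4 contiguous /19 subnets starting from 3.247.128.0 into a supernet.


Original prefix: /19
Number of subnets: 4 = 2^2
New prefix = 19 - 2 = 17
Supernet: 3.247.128.0/17


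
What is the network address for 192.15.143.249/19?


IP:   11000000.00001111.10001111.11111001
Mask: 11111111.11111111.11100000.00000000
AND operation:
Net:  11000000.00001111.10000000.00000000
Network: 192.15.128.0/19


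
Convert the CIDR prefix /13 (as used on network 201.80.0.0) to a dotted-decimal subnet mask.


/13 means 13 network bits, 19 host bits
Binary: 11111111111110000000000000000000
Mask: 255.248.0.0


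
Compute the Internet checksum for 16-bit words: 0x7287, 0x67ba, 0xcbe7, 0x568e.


Sum all words (with carry folding):
+ 0x7287 = 0x7287
+ 0x67ba = 0xda41
+ 0xcbe7 = 0xa629
+ 0x568e = 0xfcb7
One's complement: ~0xfcb7
Checksum = 0x0348


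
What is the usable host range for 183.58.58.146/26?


Network: 183.58.58.128
Broadcast: 183.58.58.191
First usable = network + 1
Last usable = broadcast - 1
Range: 183.58.58.129 to 183.58.58.190


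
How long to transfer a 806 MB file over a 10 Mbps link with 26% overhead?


Effective throughput = 10 * (1 - 26/100) = 7.4 Mbps
File size in Mb = 806 * 8 = 6448 Mb
Time = 6448 / 7.4
Time = 871.3514 seconds


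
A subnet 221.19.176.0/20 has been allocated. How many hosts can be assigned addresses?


Host bits = 32 - 20 = 12
Total addresses = 2^12 = 4096
Usable = total - 2 (network and broadcast)
Usable hosts: 4094


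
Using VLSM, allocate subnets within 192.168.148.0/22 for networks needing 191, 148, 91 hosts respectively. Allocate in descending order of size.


191 hosts -> /24 (254 usable): 192.168.148.0/24
148 hosts -> /24 (254 usable): 192.168.149.0/24
91 hosts -> /25 (126 usable): 192.168.150.0/25
Allocation: 192.168.148.0/24 (191 hosts, 254 usable); 192.168.149.0/24 (148 hosts, 254 usable); 192.168.150.0/25 (91 hosts, 126 usable)


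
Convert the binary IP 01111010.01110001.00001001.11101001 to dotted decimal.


01111010 = 122
01110001 = 113
00001001 = 9
11101001 = 233
IP: 122.113.9.233


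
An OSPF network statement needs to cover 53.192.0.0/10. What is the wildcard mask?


Subnet mask: 255.192.0.0
Wildcard = 255.255.255.255 - subnet mask
255 - 255 = 0
255 - 192 = 63
255 - 0 = 255
255 - 0 = 255
Wildcard: 0.63.255.255


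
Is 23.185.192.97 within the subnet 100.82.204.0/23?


Subnet network: 100.82.204.0
Test IP AND mask: 23.185.192.0
No, 23.185.192.97 is not in 100.82.204.0/23


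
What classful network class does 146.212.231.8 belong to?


First octet: 146
Binary: 10010010
10xxxxxx -> Class B (128-191)
Class B, default mask 255.255.0.0 (/16)


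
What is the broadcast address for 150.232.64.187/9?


Network: 150.128.0.0/9
Host bits = 23
Set all host bits to 1:
Broadcast: 150.255.255.255


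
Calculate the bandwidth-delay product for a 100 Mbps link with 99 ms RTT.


BDP = bandwidth * RTT
= 100 Mbps * 99 ms
= 100 * 1e6 * 99 / 1000 bits
= 9900000 bits
= 1237500 bytes
= 1208.4961 KB
BDP = 9900000 bits (1237500 bytes)


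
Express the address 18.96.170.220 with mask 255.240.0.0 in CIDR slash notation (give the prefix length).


Binary: 11111111.11110000.00000000.00000000
Count leading 1s
Prefix: /12


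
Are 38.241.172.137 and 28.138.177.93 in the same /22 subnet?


Mask: 255.255.252.0
38.241.172.137 AND mask = 38.241.172.0
28.138.177.93 AND mask = 28.138.176.0
No, different subnets (38.241.172.0 vs 28.138.176.0)


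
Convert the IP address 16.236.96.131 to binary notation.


16 = 00010000
236 = 11101100
96 = 01100000
131 = 10000011
Binary: 00010000.11101100.01100000.10000011


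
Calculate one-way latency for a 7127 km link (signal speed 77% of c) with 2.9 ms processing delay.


Speed = 0.77 * 3e5 km/s = 231000 km/s
Propagation delay = 7127 / 231000 = 0.0309 s = 30.8528 ms
Processing delay = 2.9 ms
Total one-way latency = 33.7528 ms


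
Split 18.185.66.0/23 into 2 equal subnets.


New prefix = 23 + 1 = 24
Each subnet has 256 addresses
  18.185.66.0/24
  18.185.67.0/24
Subnets: 18.185.66.0/24, 18.185.67.0/24


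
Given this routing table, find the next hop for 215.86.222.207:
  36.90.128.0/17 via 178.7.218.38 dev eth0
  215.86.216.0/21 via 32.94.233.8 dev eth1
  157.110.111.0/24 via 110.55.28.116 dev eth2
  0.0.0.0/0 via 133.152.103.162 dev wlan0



Longest prefix match for 215.86.222.207:
  /17 36.90.128.0: no
  /21 215.86.216.0: MATCH
  /24 157.110.111.0: no
  /0 0.0.0.0: MATCH
Selected: next-hop 32.94.233.8 via eth1 (matched /21)


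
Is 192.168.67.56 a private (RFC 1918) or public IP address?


RFC 1918 private ranges:
  10.0.0.0/8 (10.0.0.0 - 10.255.255.255)
  172.16.0.0/12 (172.16.0.0 - 172.31.255.255)
  192.168.0.0/16 (192.168.0.0 - 192.168.255.255)
Private (in 192.168.0.0/16)


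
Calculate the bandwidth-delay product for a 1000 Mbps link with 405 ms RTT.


BDP = bandwidth * RTT
= 1000 Mbps * 405 ms
= 1000 * 1e6 * 405 / 1000 bits
= 405000000 bits
= 50625000 bytes
= 49438.4766 KB
BDP = 405000000 bits (50625000 bytes)


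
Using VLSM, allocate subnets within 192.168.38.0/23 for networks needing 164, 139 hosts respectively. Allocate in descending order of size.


164 hosts -> /24 (254 usable): 192.168.38.0/24
139 hosts -> /24 (254 usable): 192.168.39.0/24
Allocation: 192.168.38.0/24 (164 hosts, 254 usable); 192.168.39.0/24 (139 hosts, 254 usable)


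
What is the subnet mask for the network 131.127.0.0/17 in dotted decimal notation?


/17 means 17 network bits, 15 host bits
Binary: 11111111111111111000000000000000
Mask: 255.255.128.0


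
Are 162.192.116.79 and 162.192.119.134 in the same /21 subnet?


Mask: 255.255.248.0
162.192.116.79 AND mask = 162.192.112.0
162.192.119.134 AND mask = 162.192.112.0
Yes, same subnet (162.192.112.0)


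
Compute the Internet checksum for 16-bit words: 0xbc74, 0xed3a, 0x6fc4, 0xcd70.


Sum all words (with carry folding):
+ 0xbc74 = 0xbc74
+ 0xed3a = 0xa9af
+ 0x6fc4 = 0x1974
+ 0xcd70 = 0xe6e4
One's complement: ~0xe6e4
Checksum = 0x191b


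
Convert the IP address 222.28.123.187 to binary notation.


222 = 11011110
28 = 00011100
123 = 01111011
187 = 10111011
Binary: 11011110.00011100.01111011.10111011


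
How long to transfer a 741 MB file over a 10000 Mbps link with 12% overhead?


Effective throughput = 10000 * (1 - 12/100) = 8800 Mbps
File size in Mb = 741 * 8 = 5928 Mb
Time = 5928 / 8800
Time = 0.6736 seconds


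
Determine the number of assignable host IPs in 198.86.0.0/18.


Host bits = 32 - 18 = 14
Total addresses = 2^14 = 16384
Usable = total - 2 (network and broadcast)
Usable hosts: 16382


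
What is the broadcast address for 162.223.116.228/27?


Network: 162.223.116.224/27
Host bits = 5
Set all host bits to 1:
Broadcast: 162.223.116.255


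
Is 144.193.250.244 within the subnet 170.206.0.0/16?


Subnet network: 170.206.0.0
Test IP AND mask: 144.193.0.0
No, 144.193.250.244 is not in 170.206.0.0/16


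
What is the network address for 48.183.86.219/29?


IP:   00110000.10110111.01010110.11011011
Mask: 11111111.11111111.11111111.11111000
AND operation:
Net:  00110000.10110111.01010110.11011000
Network: 48.183.86.216/29


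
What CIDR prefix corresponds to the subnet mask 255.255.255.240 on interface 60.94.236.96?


Binary: 11111111.11111111.11111111.11110000
Count leading 1s
Prefix: /28


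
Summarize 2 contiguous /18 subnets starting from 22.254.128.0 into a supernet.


Original prefix: /18
Number of subnets: 2 = 2^1
New prefix = 18 - 1 = 17
Supernet: 22.254.128.0/17


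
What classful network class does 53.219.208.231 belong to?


First octet: 53
Binary: 00110101
0xxxxxxx -> Class A (1-126)
Class A, default mask 255.0.0.0 (/8)


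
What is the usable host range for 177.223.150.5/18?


Network: 177.223.128.0
Broadcast: 177.223.191.255
First usable = network + 1
Last usable = broadcast - 1
Range: 177.223.128.1 to 177.223.191.254


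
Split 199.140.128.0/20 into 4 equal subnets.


New prefix = 20 + 2 = 22
Each subnet has 1024 addresses
  199.140.128.0/22
  199.140.132.0/22
  199.140.136.0/22
  199.140.140.0/22
Subnets: 199.140.128.0/22, 199.140.132.0/22, 199.140.136.0/22, 199.140.140.0/22


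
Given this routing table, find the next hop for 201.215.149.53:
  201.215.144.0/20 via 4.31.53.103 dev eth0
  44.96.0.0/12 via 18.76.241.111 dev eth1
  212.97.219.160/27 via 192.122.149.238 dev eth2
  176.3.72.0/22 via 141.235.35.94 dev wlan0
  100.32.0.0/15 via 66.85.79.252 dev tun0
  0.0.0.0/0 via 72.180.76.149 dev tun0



Longest prefix match for 201.215.149.53:
  /20 201.215.144.0: MATCH
  /12 44.96.0.0: no
  /27 212.97.219.160: no
  /22 176.3.72.0: no
  /15 100.32.0.0: no
  /0 0.0.0.0: MATCH
Selected: next-hop 4.31.53.103 via eth0 (matched /20)


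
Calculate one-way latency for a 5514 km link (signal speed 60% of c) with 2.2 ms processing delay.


Speed = 0.6 * 3e5 km/s = 180000 km/s
Propagation delay = 5514 / 180000 = 0.0306 s = 30.6333 ms
Processing delay = 2.2 ms
Total one-way latency = 32.8333 ms


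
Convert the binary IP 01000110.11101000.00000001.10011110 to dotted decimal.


01000110 = 70
11101000 = 232
00000001 = 1
10011110 = 158
IP: 70.232.1.158


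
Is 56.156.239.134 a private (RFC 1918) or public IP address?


RFC 1918 private ranges:
  10.0.0.0/8 (10.0.0.0 - 10.255.255.255)
  172.16.0.0/12 (172.16.0.0 - 172.31.255.255)
  192.168.0.0/16 (192.168.0.0 - 192.168.255.255)
Public (not in any RFC 1918 range)


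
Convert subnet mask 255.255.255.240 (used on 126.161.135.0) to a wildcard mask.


Subnet mask: 255.255.255.240
Wildcard = 255.255.255.255 - subnet mask
255 - 255 = 0
255 - 255 = 0
255 - 255 = 0
255 - 240 = 15
Wildcard: 0.0.0.15


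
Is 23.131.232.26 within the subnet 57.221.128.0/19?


Subnet network: 57.221.128.0
Test IP AND mask: 23.131.224.0
No, 23.131.232.26 is not in 57.221.128.0/19


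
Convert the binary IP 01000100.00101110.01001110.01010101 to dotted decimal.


01000100 = 68
00101110 = 46
01001110 = 78
01010101 = 85
IP: 68.46.78.85


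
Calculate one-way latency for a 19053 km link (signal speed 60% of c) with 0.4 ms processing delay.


Speed = 0.6 * 3e5 km/s = 180000 km/s
Propagation delay = 19053 / 180000 = 0.1058 s = 105.85 ms
Processing delay = 0.4 ms
Total one-way latency = 106.25 ms


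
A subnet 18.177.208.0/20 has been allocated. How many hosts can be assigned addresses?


Host bits = 32 - 20 = 12
Total addresses = 2^12 = 4096
Usable = total - 2 (network and broadcast)
Usable hosts: 4094


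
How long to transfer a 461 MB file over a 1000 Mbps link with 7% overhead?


Effective throughput = 1000 * (1 - 7/100) = 930.0 Mbps
File size in Mb = 461 * 8 = 3688 Mb
Time = 3688 / 930.0
Time = 3.9656 seconds


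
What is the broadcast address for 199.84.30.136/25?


Network: 199.84.30.128/25
Host bits = 7
Set all host bits to 1:
Broadcast: 199.84.30.255


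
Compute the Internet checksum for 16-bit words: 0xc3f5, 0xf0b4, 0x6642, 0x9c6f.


Sum all words (with carry folding):
+ 0xc3f5 = 0xc3f5
+ 0xf0b4 = 0xb4aa
+ 0x6642 = 0x1aed
+ 0x9c6f = 0xb75c
One's complement: ~0xb75c
Checksum = 0x48a3


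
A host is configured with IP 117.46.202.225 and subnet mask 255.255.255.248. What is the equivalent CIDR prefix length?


Binary: 11111111.11111111.11111111.11111000
Count leading 1s
Prefix: /29


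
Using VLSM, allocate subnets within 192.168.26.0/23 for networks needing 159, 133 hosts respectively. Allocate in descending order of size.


159 hosts -> /24 (254 usable): 192.168.26.0/24
133 hosts -> /24 (254 usable): 192.168.27.0/24
Allocation: 192.168.26.0/24 (159 hosts, 254 usable); 192.168.27.0/24 (133 hosts, 254 usable)


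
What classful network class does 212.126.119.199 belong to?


First octet: 212
Binary: 11010100
110xxxxx -> Class C (192-223)
Class C, default mask 255.255.255.0 (/24)


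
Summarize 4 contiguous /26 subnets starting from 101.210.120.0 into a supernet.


Original prefix: /26
Number of subnets: 4 = 2^2
New prefix = 26 - 2 = 24
Supernet: 101.210.120.0/24


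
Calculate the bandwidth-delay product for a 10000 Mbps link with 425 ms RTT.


BDP = bandwidth * RTT
= 10000 Mbps * 425 ms
= 10000 * 1e6 * 425 / 1000 bits
= 4250000000 bits
= 531250000 bytes
= 518798.8281 KB
BDP = 4250000000 bits (531250000 bytes)


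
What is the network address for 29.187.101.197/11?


IP:   00011101.10111011.01100101.11000101
Mask: 11111111.11100000.00000000.00000000
AND operation:
Net:  00011101.10100000.00000000.00000000
Network: 29.160.0.0/11


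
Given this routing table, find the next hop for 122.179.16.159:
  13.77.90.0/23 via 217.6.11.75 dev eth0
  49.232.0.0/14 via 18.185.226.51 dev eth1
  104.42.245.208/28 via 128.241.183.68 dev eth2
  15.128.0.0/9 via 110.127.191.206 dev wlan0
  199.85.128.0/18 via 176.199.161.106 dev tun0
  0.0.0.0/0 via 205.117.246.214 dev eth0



Longest prefix match for 122.179.16.159:
  /23 13.77.90.0: no
  /14 49.232.0.0: no
  /28 104.42.245.208: no
  /9 15.128.0.0: no
  /18 199.85.128.0: no
  /0 0.0.0.0: MATCH
Selected: next-hop 205.117.246.214 via eth0 (matched /0)


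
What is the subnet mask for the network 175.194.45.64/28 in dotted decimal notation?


/28 means 28 network bits, 4 host bits
Binary: 11111111111111111111111111110000
Mask: 255.255.255.240


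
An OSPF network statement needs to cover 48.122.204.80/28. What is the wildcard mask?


Subnet mask: 255.255.255.240
Wildcard = 255.255.255.255 - subnet mask
255 - 255 = 0
255 - 255 = 0
255 - 255 = 0
255 - 240 = 15
Wildcard: 0.0.0.15


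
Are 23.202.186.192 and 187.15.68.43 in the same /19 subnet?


Mask: 255.255.224.0
23.202.186.192 AND mask = 23.202.160.0
187.15.68.43 AND mask = 187.15.64.0
No, different subnets (23.202.160.0 vs 187.15.64.0)


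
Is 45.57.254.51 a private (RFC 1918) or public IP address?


RFC 1918 private ranges:
  10.0.0.0/8 (10.0.0.0 - 10.255.255.255)
  172.16.0.0/12 (172.16.0.0 - 172.31.255.255)
  192.168.0.0/16 (192.168.0.0 - 192.168.255.255)
Public (not in any RFC 1918 range)


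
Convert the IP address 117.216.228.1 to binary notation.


117 = 01110101
216 = 11011000
228 = 11100100
1 = 00000001
Binary: 01110101.11011000.11100100.00000001


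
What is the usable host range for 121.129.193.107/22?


Network: 121.129.192.0
Broadcast: 121.129.195.255
First usable = network + 1
Last usable = broadcast - 1
Range: 121.129.192.1 to 121.129.195.254


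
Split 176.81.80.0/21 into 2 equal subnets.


New prefix = 21 + 1 = 22
Each subnet has 1024 addresses
  176.81.80.0/22
  176.81.84.0/22
Subnets: 176.81.80.0/22, 176.81.84.0/22


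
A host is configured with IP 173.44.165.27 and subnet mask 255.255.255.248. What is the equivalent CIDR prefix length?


Binary: 11111111.11111111.11111111.11111000
Count leading 1s
Prefix: /29


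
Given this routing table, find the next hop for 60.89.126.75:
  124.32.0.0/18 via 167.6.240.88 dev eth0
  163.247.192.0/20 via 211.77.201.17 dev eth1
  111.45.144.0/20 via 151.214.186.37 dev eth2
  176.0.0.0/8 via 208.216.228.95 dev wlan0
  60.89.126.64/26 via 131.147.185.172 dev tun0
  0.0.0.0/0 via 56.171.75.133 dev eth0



Longest prefix match for 60.89.126.75:
  /18 124.32.0.0: no
  /20 163.247.192.0: no
  /20 111.45.144.0: no
  /8 176.0.0.0: no
  /26 60.89.126.64: MATCH
  /0 0.0.0.0: MATCH
Selected: next-hop 131.147.185.172 via tun0 (matched /26)


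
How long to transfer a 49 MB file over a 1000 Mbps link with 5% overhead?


Effective throughput = 1000 * (1 - 5/100) = 950 Mbps
File size in Mb = 49 * 8 = 392 Mb
Time = 392 / 950
Time = 0.4126 seconds


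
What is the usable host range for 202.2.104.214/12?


Network: 202.0.0.0
Broadcast: 202.15.255.255
First usable = network + 1
Last usable = broadcast - 1
Range: 202.0.0.1 to 202.15.255.254


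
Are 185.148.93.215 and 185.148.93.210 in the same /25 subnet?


Mask: 255.255.255.128
185.148.93.215 AND mask = 185.148.93.128
185.148.93.210 AND mask = 185.148.93.128
Yes, same subnet (185.148.93.128)


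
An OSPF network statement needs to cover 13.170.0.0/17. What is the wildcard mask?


Subnet mask: 255.255.128.0
Wildcard = 255.255.255.255 - subnet mask
255 - 255 = 0
255 - 255 = 0
255 - 128 = 127
255 - 0 = 255
Wildcard: 0.0.127.255


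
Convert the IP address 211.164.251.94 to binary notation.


211 = 11010011
164 = 10100100
251 = 11111011
94 = 01011110
Binary: 11010011.10100100.11111011.01011110


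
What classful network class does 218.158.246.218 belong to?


First octet: 218
Binary: 11011010
110xxxxx -> Class C (192-223)
Class C, default mask 255.255.255.0 (/24)


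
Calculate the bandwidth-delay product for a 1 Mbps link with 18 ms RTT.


BDP = bandwidth * RTT
= 1 Mbps * 18 ms
= 1 * 1e6 * 18 / 1000 bits
= 18000 bits
= 2250 bytes
= 2.1973 KB
BDP = 18000 bits (2250 bytes)


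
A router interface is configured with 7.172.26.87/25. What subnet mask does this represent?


/25 means 25 network bits, 7 host bits
Binary: 11111111111111111111111110000000
Mask: 255.255.255.128


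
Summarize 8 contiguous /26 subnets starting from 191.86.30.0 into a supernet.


Original prefix: /26
Number of subnets: 8 = 2^3
New prefix = 26 - 3 = 23
Supernet: 191.86.30.0/23


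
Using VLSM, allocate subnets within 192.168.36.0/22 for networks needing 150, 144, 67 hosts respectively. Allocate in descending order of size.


150 hosts -> /24 (254 usable): 192.168.36.0/24
144 hosts -> /24 (254 usable): 192.168.37.0/24
67 hosts -> /25 (126 usable): 192.168.38.0/25
Allocation: 192.168.36.0/24 (150 hosts, 254 usable); 192.168.37.0/24 (144 hosts, 254 usable); 192.168.38.0/25 (67 hosts, 126 usable)


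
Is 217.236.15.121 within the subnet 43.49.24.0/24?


Subnet network: 43.49.24.0
Test IP AND mask: 217.236.15.0
No, 217.236.15.121 is not in 43.49.24.0/24


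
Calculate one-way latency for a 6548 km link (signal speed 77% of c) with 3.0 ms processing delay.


Speed = 0.77 * 3e5 km/s = 231000 km/s
Propagation delay = 6548 / 231000 = 0.0283 s = 28.3463 ms
Processing delay = 3.0 ms
Total one-way latency = 31.3463 ms


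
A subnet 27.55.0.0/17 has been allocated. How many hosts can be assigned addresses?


Host bits = 32 - 17 = 15
Total addresses = 2^15 = 32768
Usable = total - 2 (network and broadcast)
Usable hosts: 32766


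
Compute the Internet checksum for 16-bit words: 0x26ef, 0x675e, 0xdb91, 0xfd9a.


Sum all words (with carry folding):
+ 0x26ef = 0x26ef
+ 0x675e = 0x8e4d
+ 0xdb91 = 0x69df
+ 0xfd9a = 0x677a
One's complement: ~0x677a
Checksum = 0x9885


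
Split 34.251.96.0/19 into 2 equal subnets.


New prefix = 19 + 1 = 20
Each subnet has 4096 addresses
  34.251.96.0/20
  34.251.112.0/20
Subnets: 34.251.96.0/20, 34.251.112.0/20


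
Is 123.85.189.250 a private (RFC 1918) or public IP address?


RFC 1918 private ranges:
  10.0.0.0/8 (10.0.0.0 - 10.255.255.255)
  172.16.0.0/12 (172.16.0.0 - 172.31.255.255)
  192.168.0.0/16 (192.168.0.0 - 192.168.255.255)
Public (not in any RFC 1918 range)


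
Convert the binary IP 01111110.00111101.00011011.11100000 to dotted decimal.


01111110 = 126
00111101 = 61
00011011 = 27
11100000 = 224
IP: 126.61.27.224


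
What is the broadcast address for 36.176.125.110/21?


Network: 36.176.120.0/21
Host bits = 11
Set all host bits to 1:
Broadcast: 36.176.127.255


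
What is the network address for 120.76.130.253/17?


IP:   01111000.01001100.10000010.11111101
Mask: 11111111.11111111.10000000.00000000
AND operation:
Net:  01111000.01001100.10000000.00000000
Network: 120.76.128.0/17


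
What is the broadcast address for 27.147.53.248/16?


Network: 27.147.0.0/16
Host bits = 16
Set all host bits to 1:
Broadcast: 27.147.255.255


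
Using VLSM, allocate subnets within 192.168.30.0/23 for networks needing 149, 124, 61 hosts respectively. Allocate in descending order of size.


149 hosts -> /24 (254 usable): 192.168.30.0/24
124 hosts -> /25 (126 usable): 192.168.31.0/25
61 hosts -> /26 (62 usable): 192.168.31.128/26
Allocation: 192.168.30.0/24 (149 hosts, 254 usable); 192.168.31.0/25 (124 hosts, 126 usable); 192.168.31.128/26 (61 hosts, 62 usable)


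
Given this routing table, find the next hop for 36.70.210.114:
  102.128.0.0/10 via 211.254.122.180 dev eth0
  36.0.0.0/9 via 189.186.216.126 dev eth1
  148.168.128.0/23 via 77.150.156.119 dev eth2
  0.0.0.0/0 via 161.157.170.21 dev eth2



Longest prefix match for 36.70.210.114:
  /10 102.128.0.0: no
  /9 36.0.0.0: MATCH
  /23 148.168.128.0: no
  /0 0.0.0.0: MATCH
Selected: next-hop 189.186.216.126 via eth1 (matched /9)


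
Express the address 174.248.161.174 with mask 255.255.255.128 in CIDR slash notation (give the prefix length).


Binary: 11111111.11111111.11111111.10000000
Count leading 1s
Prefix: /25


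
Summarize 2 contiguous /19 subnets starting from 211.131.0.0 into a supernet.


Original prefix: /19
Number of subnets: 2 = 2^1
New prefix = 19 - 1 = 18
Supernet: 211.131.0.0/18


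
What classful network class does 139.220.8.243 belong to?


First octet: 139
Binary: 10001011
10xxxxxx -> Class B (128-191)
Class B, default mask 255.255.0.0 (/16)


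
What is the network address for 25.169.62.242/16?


IP:   00011001.10101001.00111110.11110010
Mask: 11111111.11111111.00000000.00000000
AND operation:
Net:  00011001.10101001.00000000.00000000
Network: 25.169.0.0/16


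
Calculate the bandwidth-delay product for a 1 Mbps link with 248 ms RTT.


BDP = bandwidth * RTT
= 1 Mbps * 248 ms
= 1 * 1e6 * 248 / 1000 bits
= 248000 bits
= 31000 bytes
= 30.2734 KB
BDP = 248000 bits (31000 bytes)


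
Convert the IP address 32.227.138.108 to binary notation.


32 = 00100000
227 = 11100011
138 = 10001010
108 = 01101100
Binary: 00100000.11100011.10001010.01101100


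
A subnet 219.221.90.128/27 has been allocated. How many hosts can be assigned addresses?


Host bits = 32 - 27 = 5
Total addresses = 2^5 = 32
Usable = total - 2 (network and broadcast)
Usable hosts: 30


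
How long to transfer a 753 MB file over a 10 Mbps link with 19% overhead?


Effective throughput = 10 * (1 - 19/100) = 8.1 Mbps
File size in Mb = 753 * 8 = 6024 Mb
Time = 6024 / 8.1
Time = 743.7037 seconds


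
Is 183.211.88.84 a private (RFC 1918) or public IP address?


RFC 1918 private ranges:
  10.0.0.0/8 (10.0.0.0 - 10.255.255.255)
  172.16.0.0/12 (172.16.0.0 - 172.31.255.255)
  192.168.0.0/16 (192.168.0.0 - 192.168.255.255)
Public (not in any RFC 1918 range)


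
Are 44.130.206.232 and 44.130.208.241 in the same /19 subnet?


Mask: 255.255.224.0
44.130.206.232 AND mask = 44.130.192.0
44.130.208.241 AND mask = 44.130.192.0
Yes, same subnet (44.130.192.0)


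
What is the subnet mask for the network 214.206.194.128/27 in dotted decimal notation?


/27 means 27 network bits, 5 host bits
Binary: 11111111111111111111111111100000
Mask: 255.255.255.224


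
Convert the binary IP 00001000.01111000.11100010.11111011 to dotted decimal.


00001000 = 8
01111000 = 120
11100010 = 226
11111011 = 251
IP: 8.120.226.251


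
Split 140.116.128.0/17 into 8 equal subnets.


New prefix = 17 + 3 = 20
Each subnet has 4096 addresses
  140.116.128.0/20
  140.116.144.0/20
  140.116.160.0/20
  140.116.176.0/20
  140.116.192.0/20
  140.116.208.0/20
  140.116.224.0/20
  140.116.240.0/20
Subnets: 140.116.128.0/20, 140.116.144.0/20, 140.116.160.0/20, 140.116.176.0/20, 140.116.192.0/20, 140.116.208.0/20, 140.116.224.0/20, 140.116.240.0/20


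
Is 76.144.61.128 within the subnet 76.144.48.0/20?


Subnet network: 76.144.48.0
Test IP AND mask: 76.144.48.0
Yes, 76.144.61.128 is in 76.144.48.0/20


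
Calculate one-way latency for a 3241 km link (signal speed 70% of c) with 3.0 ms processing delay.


Speed = 0.7 * 3e5 km/s = 210000 km/s
Propagation delay = 3241 / 210000 = 0.0154 s = 15.4333 ms
Processing delay = 3.0 ms
Total one-way latency = 18.4333 ms


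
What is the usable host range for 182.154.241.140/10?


Network: 182.128.0.0
Broadcast: 182.191.255.255
First usable = network + 1
Last usable = broadcast - 1
Range: 182.128.0.1 to 182.191.255.254


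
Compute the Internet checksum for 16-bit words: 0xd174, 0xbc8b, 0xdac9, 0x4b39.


Sum all words (with carry folding):
+ 0xd174 = 0xd174
+ 0xbc8b = 0x8e00
+ 0xdac9 = 0x68ca
+ 0x4b39 = 0xb403
One's complement: ~0xb403
Checksum = 0x4bfc


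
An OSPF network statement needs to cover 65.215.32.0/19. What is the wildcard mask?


Subnet mask: 255.255.224.0
Wildcard = 255.255.255.255 - subnet mask
255 - 255 = 0
255 - 255 = 0
255 - 224 = 31
255 - 0 = 255
Wildcard: 0.0.31.255


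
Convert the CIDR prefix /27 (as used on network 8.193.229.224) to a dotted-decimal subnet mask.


/27 means 27 network bits, 5 host bits
Binary: 11111111111111111111111111100000
Mask: 255.255.255.224


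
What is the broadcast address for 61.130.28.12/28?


Network: 61.130.28.0/28
Host bits = 4
Set all host bits to 1:
Broadcast: 61.130.28.15


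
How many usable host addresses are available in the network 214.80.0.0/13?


Host bits = 32 - 13 = 19
Total addresses = 2^19 = 524288
Usable = total - 2 (network and broadcast)
Usable hosts: 524286


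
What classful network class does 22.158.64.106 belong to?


First octet: 22
Binary: 00010110
0xxxxxxx -> Class A (1-126)
Class A, default mask 255.0.0.0 (/8)


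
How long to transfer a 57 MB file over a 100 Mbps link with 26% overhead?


Effective throughput = 100 * (1 - 26/100) = 74 Mbps
File size in Mb = 57 * 8 = 456 Mb
Time = 456 / 74
Time = 6.1622 seconds


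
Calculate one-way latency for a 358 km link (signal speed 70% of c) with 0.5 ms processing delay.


Speed = 0.7 * 3e5 km/s = 210000 km/s
Propagation delay = 358 / 210000 = 0.0017 s = 1.7048 ms
Processing delay = 0.5 ms
Total one-way latency = 2.2048 ms


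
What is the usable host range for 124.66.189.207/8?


Network: 124.0.0.0
Broadcast: 124.255.255.255
First usable = network + 1
Last usable = broadcast - 1
Range: 124.0.0.1 to 124.255.255.254


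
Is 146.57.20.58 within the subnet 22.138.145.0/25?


Subnet network: 22.138.145.0
Test IP AND mask: 146.57.20.0
No, 146.57.20.58 is not in 22.138.145.0/25


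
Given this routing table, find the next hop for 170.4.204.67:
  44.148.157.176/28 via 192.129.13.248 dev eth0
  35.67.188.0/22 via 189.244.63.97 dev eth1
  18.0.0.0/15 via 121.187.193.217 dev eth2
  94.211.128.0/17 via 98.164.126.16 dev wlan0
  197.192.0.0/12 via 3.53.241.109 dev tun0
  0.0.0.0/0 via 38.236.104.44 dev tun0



Longest prefix match for 170.4.204.67:
  /28 44.148.157.176: no
  /22 35.67.188.0: no
  /15 18.0.0.0: no
  /17 94.211.128.0: no
  /12 197.192.0.0: no
  /0 0.0.0.0: MATCH
Selected: next-hop 38.236.104.44 via tun0 (matched /0)


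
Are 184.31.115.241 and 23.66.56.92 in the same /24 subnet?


Mask: 255.255.255.0
184.31.115.241 AND mask = 184.31.115.0
23.66.56.92 AND mask = 23.66.56.0
No, different subnets (184.31.115.0 vs 23.66.56.0)


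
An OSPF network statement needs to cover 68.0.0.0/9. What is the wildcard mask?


Subnet mask: 255.128.0.0
Wildcard = 255.255.255.255 - subnet mask
255 - 255 = 0
255 - 128 = 127
255 - 0 = 255
255 - 0 = 255
Wildcard: 0.127.255.255


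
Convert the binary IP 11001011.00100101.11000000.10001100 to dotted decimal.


11001011 = 203
00100101 = 37
11000000 = 192
10001100 = 140
IP: 203.37.192.140


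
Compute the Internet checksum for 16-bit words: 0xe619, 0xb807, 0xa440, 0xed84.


Sum all words (with carry folding):
+ 0xe619 = 0xe619
+ 0xb807 = 0x9e21
+ 0xa440 = 0x4262
+ 0xed84 = 0x2fe7
One's complement: ~0x2fe7
Checksum = 0xd018


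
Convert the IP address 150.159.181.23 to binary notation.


150 = 10010110
159 = 10011111
181 = 10110101
23 = 00010111
Binary: 10010110.10011111.10110101.00010111


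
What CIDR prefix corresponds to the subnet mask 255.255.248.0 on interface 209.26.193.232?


Binary: 11111111.11111111.11111000.00000000
Count leading 1s
Prefix: /21


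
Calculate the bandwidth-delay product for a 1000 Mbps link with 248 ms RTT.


BDP = bandwidth * RTT
= 1000 Mbps * 248 ms
= 1000 * 1e6 * 248 / 1000 bits
= 248000000 bits
= 31000000 bytes
= 30273.4375 KB
BDP = 248000000 bits (31000000 bytes)


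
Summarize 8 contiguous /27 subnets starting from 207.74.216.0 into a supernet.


Original prefix: /27
Number of subnets: 8 = 2^3
New prefix = 27 - 3 = 24
Supernet: 207.74.216.0/24


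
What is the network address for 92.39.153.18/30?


IP:   01011100.00100111.10011001.00010010
Mask: 11111111.11111111.11111111.11111100
AND operation:
Net:  01011100.00100111.10011001.00010000
Network: 92.39.153.16/30


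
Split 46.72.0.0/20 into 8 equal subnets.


New prefix = 20 + 3 = 23
Each subnet has 512 addresses
  46.72.0.0/23
  46.72.2.0/23
  46.72.4.0/23
  46.72.6.0/23
  46.72.8.0/23
  46.72.10.0/23
  46.72.12.0/23
  46.72.14.0/23
Subnets: 46.72.0.0/23, 46.72.2.0/23, 46.72.4.0/23, 46.72.6.0/23, 46.72.8.0/23, 46.72.10.0/23, 46.72.12.0/23, 46.72.14.0/23


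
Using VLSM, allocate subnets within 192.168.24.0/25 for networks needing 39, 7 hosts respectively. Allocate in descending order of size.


39 hosts -> /26 (62 usable): 192.168.24.0/26
7 hosts -> /28 (14 usable): 192.168.24.64/28
Allocation: 192.168.24.0/26 (39 hosts, 62 usable); 192.168.24.64/28 (7 hosts, 14 usable)


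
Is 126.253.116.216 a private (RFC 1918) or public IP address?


RFC 1918 private ranges:
  10.0.0.0/8 (10.0.0.0 - 10.255.255.255)
  172.16.0.0/12 (172.16.0.0 - 172.31.255.255)
  192.168.0.0/16 (192.168.0.0 - 192.168.255.255)
Public (not in any RFC 1918 range)


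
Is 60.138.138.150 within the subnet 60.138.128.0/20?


Subnet network: 60.138.128.0
Test IP AND mask: 60.138.128.0
Yes, 60.138.138.150 is in 60.138.128.0/20


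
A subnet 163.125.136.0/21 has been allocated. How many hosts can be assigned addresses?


Host bits = 32 - 21 = 11
Total addresses = 2^11 = 2048
Usable = total - 2 (network and broadcast)
Usable hosts: 2046


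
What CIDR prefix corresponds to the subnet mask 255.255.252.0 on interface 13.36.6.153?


Binary: 11111111.11111111.11111100.00000000
Count leading 1s
Prefix: /22


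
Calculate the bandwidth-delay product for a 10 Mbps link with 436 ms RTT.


BDP = bandwidth * RTT
= 10 Mbps * 436 ms
= 10 * 1e6 * 436 / 1000 bits
= 4360000 bits
= 545000 bytes
= 532.2266 KB
BDP = 4360000 bits (545000 bytes)


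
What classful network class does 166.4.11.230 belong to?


First octet: 166
Binary: 10100110
10xxxxxx -> Class B (128-191)
Class B, default mask 255.255.0.0 (/16)


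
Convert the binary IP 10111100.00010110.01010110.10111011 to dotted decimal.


10111100 = 188
00010110 = 22
01010110 = 86
10111011 = 187
IP: 188.22.86.187


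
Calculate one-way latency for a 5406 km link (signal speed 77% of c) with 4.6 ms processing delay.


Speed = 0.77 * 3e5 km/s = 231000 km/s
Propagation delay = 5406 / 231000 = 0.0234 s = 23.4026 ms
Processing delay = 4.6 ms
Total one-way latency = 28.0026 ms


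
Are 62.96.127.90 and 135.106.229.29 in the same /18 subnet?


Mask: 255.255.192.0
62.96.127.90 AND mask = 62.96.64.0
135.106.229.29 AND mask = 135.106.192.0
No, different subnets (62.96.64.0 vs 135.106.192.0)


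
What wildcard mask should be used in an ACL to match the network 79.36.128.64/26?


Subnet mask: 255.255.255.192
Wildcard = 255.255.255.255 - subnet mask
255 - 255 = 0
255 - 255 = 0
255 - 255 = 0
255 - 192 = 63
Wildcard: 0.0.0.63


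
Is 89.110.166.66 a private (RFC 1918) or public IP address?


RFC 1918 private ranges:
  10.0.0.0/8 (10.0.0.0 - 10.255.255.255)
  172.16.0.0/12 (172.16.0.0 - 172.31.255.255)
  192.168.0.0/16 (192.168.0.0 - 192.168.255.255)
Public (not in any RFC 1918 range)


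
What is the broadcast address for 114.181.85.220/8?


Network: 114.0.0.0/8
Host bits = 24
Set all host bits to 1:
Broadcast: 114.255.255.255


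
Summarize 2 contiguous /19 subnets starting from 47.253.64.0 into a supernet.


Original prefix: /19
Number of subnets: 2 = 2^1
New prefix = 19 - 1 = 18
Supernet: 47.253.64.0/18


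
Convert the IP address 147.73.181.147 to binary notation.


147 = 10010011
73 = 01001001
181 = 10110101
147 = 10010011
Binary: 10010011.01001001.10110101.10010011


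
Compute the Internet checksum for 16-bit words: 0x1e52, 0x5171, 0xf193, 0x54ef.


Sum all words (with carry folding):
+ 0x1e52 = 0x1e52
+ 0x5171 = 0x6fc3
+ 0xf193 = 0x6157
+ 0x54ef = 0xb646
One's complement: ~0xb646
Checksum = 0x49b9


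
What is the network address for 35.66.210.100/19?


IP:   00100011.01000010.11010010.01100100
Mask: 11111111.11111111.11100000.00000000
AND operation:
Net:  00100011.01000010.11000000.00000000
Network: 35.66.192.0/19


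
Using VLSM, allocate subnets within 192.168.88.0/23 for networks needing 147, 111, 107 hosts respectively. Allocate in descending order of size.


147 hosts -> /24 (254 usable): 192.168.88.0/24
111 hosts -> /25 (126 usable): 192.168.89.0/25
107 hosts -> /25 (126 usable): 192.168.89.128/25
Allocation: 192.168.88.0/24 (147 hosts, 254 usable); 192.168.89.0/25 (111 hosts, 126 usable); 192.168.89.128/25 (107 hosts, 126 usable)


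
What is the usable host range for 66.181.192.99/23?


Network: 66.181.192.0
Broadcast: 66.181.193.255
First usable = network + 1
Last usable = broadcast - 1
Range: 66.181.192.1 to 66.181.193.254


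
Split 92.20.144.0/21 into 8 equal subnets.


New prefix = 21 + 3 = 24
Each subnet has 256 addresses
  92.20.144.0/24
  92.20.145.0/24
  92.20.146.0/24
  92.20.147.0/24
  92.20.148.0/24
  92.20.149.0/24
  92.20.150.0/24
  92.20.151.0/24
Subnets: 92.20.144.0/24, 92.20.145.0/24, 92.20.146.0/24, 92.20.147.0/24, 92.20.148.0/24, 92.20.149.0/24, 92.20.150.0/24, 92.20.151.0/24


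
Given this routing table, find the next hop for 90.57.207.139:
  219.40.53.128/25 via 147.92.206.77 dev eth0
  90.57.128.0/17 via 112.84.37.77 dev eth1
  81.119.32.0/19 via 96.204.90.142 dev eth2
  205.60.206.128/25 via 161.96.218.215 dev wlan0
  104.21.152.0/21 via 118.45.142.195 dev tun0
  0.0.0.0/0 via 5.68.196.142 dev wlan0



Longest prefix match for 90.57.207.139:
  /25 219.40.53.128: no
  /17 90.57.128.0: MATCH
  /19 81.119.32.0: no
  /25 205.60.206.128: no
  /21 104.21.152.0: no
  /0 0.0.0.0: MATCH
Selected: next-hop 112.84.37.77 via eth1 (matched /17)


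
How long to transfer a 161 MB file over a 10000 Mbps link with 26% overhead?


Effective throughput = 10000 * (1 - 26/100) = 7400 Mbps
File size in Mb = 161 * 8 = 1288 Mb
Time = 1288 / 7400
Time = 0.1741 seconds


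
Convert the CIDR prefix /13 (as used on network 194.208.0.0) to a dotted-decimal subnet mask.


/13 means 13 network bits, 19 host bits
Binary: 11111111111110000000000000000000
Mask: 255.248.0.0


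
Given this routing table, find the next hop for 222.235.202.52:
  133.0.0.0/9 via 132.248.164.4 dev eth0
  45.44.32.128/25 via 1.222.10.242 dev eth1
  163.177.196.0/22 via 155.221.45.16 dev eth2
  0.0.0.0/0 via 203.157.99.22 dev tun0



Longest prefix match for 222.235.202.52:
  /9 133.0.0.0: no
  /25 45.44.32.128: no
  /22 163.177.196.0: no
  /0 0.0.0.0: MATCH
Selected: next-hop 203.157.99.22 via tun0 (matched /0)
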